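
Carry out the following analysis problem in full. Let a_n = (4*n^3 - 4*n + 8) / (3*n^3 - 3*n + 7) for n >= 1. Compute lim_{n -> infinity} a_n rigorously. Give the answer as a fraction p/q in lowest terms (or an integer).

Divide numerator and denominator by n^3, the highest power:
numerator / n^3 = 4 - 4/n^2 + 8/n^3
denominator / n^3 = 3 - 3/n^2 + 7/n^3
As n -> infinity, all terms of the form c/n^k (k >= 1) tend to 0.
So numerator / n^3 -> 4 and denominator / n^3 -> 3.
Therefore lim a_n = 4/3.

4/3


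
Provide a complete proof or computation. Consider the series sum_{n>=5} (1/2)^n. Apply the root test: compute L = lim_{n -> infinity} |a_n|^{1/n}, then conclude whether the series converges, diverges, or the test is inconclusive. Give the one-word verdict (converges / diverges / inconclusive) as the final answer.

Let a_n denote the general term. Form |a_n|^(1/n) and simplify:
|a_n|^(1/n) = 1/2
Take the limit as n -> infinity: L = 1/2.
Since L = 1/2 < 1, the root test implies convergence.

converges


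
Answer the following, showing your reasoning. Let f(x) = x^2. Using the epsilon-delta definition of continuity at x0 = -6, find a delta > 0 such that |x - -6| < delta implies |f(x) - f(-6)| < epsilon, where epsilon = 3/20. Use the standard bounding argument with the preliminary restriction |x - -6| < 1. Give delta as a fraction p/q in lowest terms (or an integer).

Factor: |x^2 - (-6)^2| = |x - -6| * |x + -6|.
Impose |x - -6| < 1 first. Then |x + -6| = |(x - -6) + 2*(-6)| <= |x - -6| + 2*|-6| < 1 + 12 = 13.
So |x^2 - (-6)^2| < delta * 13.
We need delta * 13 <= 3/20, i.e. delta <= 3/20/13 = 3/260.
Since 3/260 < 1, this is tighter than 1; take delta = 3/260.
So delta = 3/260 works.

3/260


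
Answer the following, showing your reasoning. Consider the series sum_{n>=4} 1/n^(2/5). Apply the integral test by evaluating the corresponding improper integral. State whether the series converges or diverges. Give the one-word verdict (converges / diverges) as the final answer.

Let f(x) = x^(-2/5). Then f is positive, continuous, and decreasing on [4, infinity), so the integral test applies.
Compute the improper integral int_{4}^infinity f(x) dx:
  antiderivative F(x) = 5*x^(3/5)/3.
  As x -> infinity, F(x) -> infinity (since p = 2/5 < 1).
  So the integral diverges. By the integral test, the series diverges.

diverges


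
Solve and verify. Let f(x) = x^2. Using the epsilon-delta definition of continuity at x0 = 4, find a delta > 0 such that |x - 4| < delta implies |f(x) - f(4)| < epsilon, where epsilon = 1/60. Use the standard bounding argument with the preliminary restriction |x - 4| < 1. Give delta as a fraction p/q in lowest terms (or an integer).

Factor: |x^2 - (4)^2| = |x - 4| * |x + 4|.
Impose |x - 4| < 1 first. Then |x + 4| = |(x - 4) + 2*(4)| <= |x - 4| + 2*|4| < 1 + 8 = 9.
So |x^2 - (4)^2| < delta * 9.
We need delta * 9 <= 1/60, i.e. delta <= 1/60/9 = 1/540.
Since 1/540 < 1, this is tighter than 1; take delta = 1/540.
So delta = 1/540 works.

1/540


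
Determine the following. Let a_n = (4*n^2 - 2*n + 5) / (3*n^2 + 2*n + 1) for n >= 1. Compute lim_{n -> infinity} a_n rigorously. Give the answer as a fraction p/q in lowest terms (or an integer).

Divide numerator and denominator by n^2, the highest power:
numerator / n^2 = 4 - 2/n + 5/n^2
denominator / n^2 = 3 + 2/n + n^(-2)
As n -> infinity, all terms of the form c/n^k (k >= 1) tend to 0.
So numerator / n^2 -> 4 and denominator / n^2 -> 3.
Therefore lim a_n = 4/3.

4/3


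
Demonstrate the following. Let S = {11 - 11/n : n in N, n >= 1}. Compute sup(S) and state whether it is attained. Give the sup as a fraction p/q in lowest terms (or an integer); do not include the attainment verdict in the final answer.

Analysis:
- Values: 0, 11/2, 22/3, 33/4, ... strictly increasing.
- Minimum is 0 (n=1); inf = 0 (attained).
- 11 - 11/n -> 11 from below; sup = 11, not attained.
Conclusion: sup(S) = 11, not attained in S.

11


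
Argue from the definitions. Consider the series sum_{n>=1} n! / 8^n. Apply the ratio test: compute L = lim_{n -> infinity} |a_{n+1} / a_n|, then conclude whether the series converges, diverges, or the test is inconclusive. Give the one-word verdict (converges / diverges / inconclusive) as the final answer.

Let a_n denote the general term. Form the ratio a_{n+1}/a_n and simplify:
a_{n+1}/a_n = n/8 + 1/8
Take the limit as n -> infinity: L = infinity.
Since L = infinity > 1 (or L = infinity), the ratio test implies the series diverges.

diverges


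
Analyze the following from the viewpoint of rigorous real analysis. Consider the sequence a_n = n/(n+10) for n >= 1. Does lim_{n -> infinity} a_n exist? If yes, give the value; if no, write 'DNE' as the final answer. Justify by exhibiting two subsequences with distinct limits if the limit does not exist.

Examine the behaviour of a_n along subsequences.
Even-n subsequence a_{2k} = (2k)/(2k+10) -> 1. Odd-n subsequence a_{2k+1} = (2k+1)/(2k+11) -> 1. Both tend to 1, which suggests the limit is 1; verify directly.
|a_n - 1| = |n - (n+10)| / (n+10) = 10/(n+10) < 10/n for every n >= 1.
Given epsilon > 0, choose a positive integer N > 10/epsilon. Then for all n >= N, |a_n - 1| < 10/n <= 10/N < epsilon.
So by the definition of the limit, lim a_n exists and equals 1.

1


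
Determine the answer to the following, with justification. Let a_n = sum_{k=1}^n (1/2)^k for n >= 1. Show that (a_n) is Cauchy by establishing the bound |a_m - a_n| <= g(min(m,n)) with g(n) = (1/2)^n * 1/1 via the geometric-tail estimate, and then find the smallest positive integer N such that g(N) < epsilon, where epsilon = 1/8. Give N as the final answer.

For m > n >= 1: |a_m - a_n| = sum_{k=n+1}^m (1/2)^k < sum_{k=n+1}^infinity (1/2)^k = (1/2)^(n+1) / (1 - 1/2) = (1/2)^n * (1/2) * (2/1) = (1/2)^n * 1/1.
So g(n) = (1/2)^n / 1. Since g(n) -> 0, (a_n) is Cauchy.
Now solve g(N) < 1/8: (1/2)^N / 1 < 1/8 <=> 2^N > 1 / (1 * 1/8) = 8.
Check powers of 2: 2^3 = 8 <= 8, 2^4 = 16 > 8.
So the smallest such N is 4. Check: g(4) = 1/(1 * 16) = 1/16 < 1/8.

4


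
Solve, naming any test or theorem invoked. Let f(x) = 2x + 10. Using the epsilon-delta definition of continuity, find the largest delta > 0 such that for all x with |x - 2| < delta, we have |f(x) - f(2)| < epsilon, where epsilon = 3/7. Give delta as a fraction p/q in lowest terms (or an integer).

We compute f(2) = 2*(2) + 10 = 14.
|f(x) - f(2)| = |2x + 10 - (14)| = |2(x - 2)| = 2|x - 2|.
We need 2|x - 2| < 3/7, i.e. |x - 2| < 3/7 / 2 = 3/14.
So any delta <= 3/14 works. Conversely, if delta > 3/14, then x = 2 + 3/14 satisfies |x - 2| = 3/14 < delta but |f(x) - f(2)| = 2 * 3/14 = 3/7, which is not < 3/7; so no larger delta works.
Hence the largest such delta is 3/14.

3/14


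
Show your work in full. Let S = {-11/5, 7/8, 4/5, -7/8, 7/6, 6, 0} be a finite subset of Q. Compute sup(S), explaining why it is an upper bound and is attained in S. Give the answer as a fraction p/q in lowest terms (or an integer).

S is finite, so sup(S) = max(S).
Sorted decreasing:
6, 7/6, 7/8, 4/5, 0, -7/8, -11/5
The extremum is 6.
For every x in S, x <= 6. And 6 is in S, so it is attained.
Therefore sup(S) = 6.

6


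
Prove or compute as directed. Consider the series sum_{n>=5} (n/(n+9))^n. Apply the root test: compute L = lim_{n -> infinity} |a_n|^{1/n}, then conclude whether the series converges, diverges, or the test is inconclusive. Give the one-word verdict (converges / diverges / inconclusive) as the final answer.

Let a_n denote the general term. Form |a_n|^(1/n) and simplify:
|a_n|^(1/n) = n/(n + 9)
Take the limit as n -> infinity: L = 1.
Since L = 1, the root test is inconclusive. (In fact a_n = (n/(n+9))^n -> e^(-9) != 0, so the nth-term test shows divergence; but the root test itself gives no conclusion.)

inconclusive


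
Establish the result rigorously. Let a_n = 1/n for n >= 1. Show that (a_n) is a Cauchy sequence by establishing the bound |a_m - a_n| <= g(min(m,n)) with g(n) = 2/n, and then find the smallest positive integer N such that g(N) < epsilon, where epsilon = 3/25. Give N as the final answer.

For any m, n >= 1, by the triangle inequality:
|a_m - a_n| = |1/m - 1/n| <= 1/m + 1/n <= 2/min(m,n).
So g(n) = 2/n bounds the Cauchy difference. Since g(n) -> 0, (a_n) is Cauchy.
Now solve g(N) < 3/25: 2/N < 3/25 <=> N > 2 / (3/25) = 50/3.
The smallest integer strictly greater than 50/3 is N = 17.
Check: g(17) = 2/17 = 2/17 < 3/25; g(16) = 1/8 >= 3/25. So N = 17.

17


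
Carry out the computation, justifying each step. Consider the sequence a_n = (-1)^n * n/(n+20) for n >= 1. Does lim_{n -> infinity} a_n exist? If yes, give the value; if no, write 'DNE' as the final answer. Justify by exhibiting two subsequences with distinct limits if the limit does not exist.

Examine the behaviour of a_n along subsequences.
a_{2k} = 2k/(2k+20) -> 1. a_{2k+1} = -(2k+1)/(2k+21) -> -1.
Since these two subsequential limits are 1 and -1, distinct, the full sequence cannot converge (a convergent sequence has all subsequences tending to the same limit). So lim a_n does not exist.

DNE


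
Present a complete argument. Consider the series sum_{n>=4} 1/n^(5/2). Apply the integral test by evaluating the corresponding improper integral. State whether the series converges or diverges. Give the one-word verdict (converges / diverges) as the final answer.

Let f(x) = x^(-5/2). Then f is positive, continuous, and decreasing on [4, infinity), so the integral test applies.
Compute the improper integral int_{4}^infinity f(x) dx:
  antiderivative F(x) = -2/(3*x^(3/2)).
  As x -> infinity, F(x) -> 0 (since p = 5/2 > 1).
  So int = F(infinity) - F(4) = 0 - (-1/12) = 1/12.
  Finite, so by the integral test, the series converges.

converges


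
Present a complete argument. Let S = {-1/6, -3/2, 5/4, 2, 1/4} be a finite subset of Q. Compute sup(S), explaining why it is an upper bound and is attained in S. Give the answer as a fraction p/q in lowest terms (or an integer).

S is finite, so sup(S) = max(S).
Sorted decreasing:
2, 5/4, 1/4, -1/6, -3/2
The extremum is 2.
For every x in S, x <= 2. And 2 is in S, so it is attained.
Therefore sup(S) = 2.

2


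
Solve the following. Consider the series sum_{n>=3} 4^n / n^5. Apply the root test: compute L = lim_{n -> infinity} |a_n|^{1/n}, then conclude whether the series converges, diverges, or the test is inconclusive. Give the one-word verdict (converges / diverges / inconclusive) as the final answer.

Let a_n denote the general term. Form |a_n|^(1/n) and simplify:
|a_n|^(1/n) = 4/n^(5/n)
Take the limit as n -> infinity: L = 4.
Since L = 4 > 1, the root test implies divergence.

diverges


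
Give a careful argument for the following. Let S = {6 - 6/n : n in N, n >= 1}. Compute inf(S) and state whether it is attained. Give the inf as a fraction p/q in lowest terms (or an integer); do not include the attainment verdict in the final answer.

Analysis:
- Values: 0, 3, 4, 9/2, ... strictly increasing.
- Minimum is 0 (n=1); inf = 0 (attained).
- 6 - 6/n -> 6 from below; sup = 6, not attained.
Conclusion: inf(S) = 0, attained in S.

0


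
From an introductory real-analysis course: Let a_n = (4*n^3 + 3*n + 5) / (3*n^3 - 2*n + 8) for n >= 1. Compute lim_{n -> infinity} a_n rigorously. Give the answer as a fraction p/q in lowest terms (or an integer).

Divide numerator and denominator by n^3, the highest power:
numerator / n^3 = 4 + 3/n^2 + 5/n^3
denominator / n^3 = 3 - 2/n^2 + 8/n^3
As n -> infinity, all terms of the form c/n^k (k >= 1) tend to 0.
So numerator / n^3 -> 4 and denominator / n^3 -> 3.
Therefore lim a_n = 4/3.

4/3


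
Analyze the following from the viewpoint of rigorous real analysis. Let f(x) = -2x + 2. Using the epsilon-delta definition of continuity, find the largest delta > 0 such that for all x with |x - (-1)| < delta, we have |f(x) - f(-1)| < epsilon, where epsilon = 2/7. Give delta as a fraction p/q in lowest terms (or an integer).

We compute f(-1) = -2*(-1) + 2 = 4.
|f(x) - f(-1)| = |-2x + 2 - (4)| = |-2(x - (-1))| = 2|x - (-1)|.
We need 2|x - (-1)| < 2/7, i.e. |x - (-1)| < 2/7 / 2 = 1/7.
So any delta <= 1/7 works. Conversely, if delta > 1/7, then x = -1 + 1/7 satisfies |x - (-1)| = 1/7 < delta but |f(x) - f(-1)| = 2 * 1/7 = 2/7, which is not < 2/7; so no larger delta works.
Hence the largest such delta is 1/7.

1/7


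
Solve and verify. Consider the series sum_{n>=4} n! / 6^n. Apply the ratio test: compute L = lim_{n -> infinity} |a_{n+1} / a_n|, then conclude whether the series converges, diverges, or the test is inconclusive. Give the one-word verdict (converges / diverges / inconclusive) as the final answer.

Let a_n denote the general term. Form the ratio a_{n+1}/a_n and simplify:
a_{n+1}/a_n = n/6 + 1/6
Take the limit as n -> infinity: L = infinity.
Since L = infinity > 1 (or L = infinity), the ratio test implies the series diverges.

diverges


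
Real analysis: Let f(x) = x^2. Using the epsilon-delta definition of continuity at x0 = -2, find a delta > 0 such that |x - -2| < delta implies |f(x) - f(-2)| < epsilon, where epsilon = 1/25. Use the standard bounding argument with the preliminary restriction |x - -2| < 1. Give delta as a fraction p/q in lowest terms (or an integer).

Factor: |x^2 - (-2)^2| = |x - -2| * |x + -2|.
Impose |x - -2| < 1 first. Then |x + -2| = |(x - -2) + 2*(-2)| <= |x - -2| + 2*|-2| < 1 + 4 = 5.
So |x^2 - (-2)^2| < delta * 5.
We need delta * 5 <= 1/25, i.e. delta <= 1/25/5 = 1/125.
Since 1/125 < 1, this is tighter than 1; take delta = 1/125.
So delta = 1/125 works.

1/125


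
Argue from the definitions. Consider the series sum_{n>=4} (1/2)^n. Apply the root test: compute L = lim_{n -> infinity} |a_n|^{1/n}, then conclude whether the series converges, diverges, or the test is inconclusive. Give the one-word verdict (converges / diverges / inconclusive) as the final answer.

Let a_n denote the general term. Form |a_n|^(1/n) and simplify:
|a_n|^(1/n) = 1/2
Take the limit as n -> infinity: L = 1/2.
Since L = 1/2 < 1, the root test implies convergence.

converges


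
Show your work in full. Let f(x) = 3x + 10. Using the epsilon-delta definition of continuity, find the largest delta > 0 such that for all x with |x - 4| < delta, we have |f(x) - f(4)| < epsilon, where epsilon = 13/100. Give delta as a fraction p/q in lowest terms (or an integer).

We compute f(4) = 3*(4) + 10 = 22.
|f(x) - f(4)| = |3x + 10 - (22)| = |3(x - 4)| = 3|x - 4|.
We need 3|x - 4| < 13/100, i.e. |x - 4| < 13/100 / 3 = 13/300.
So any delta <= 13/300 works. Conversely, if delta > 13/300, then x = 4 + 13/300 satisfies |x - 4| = 13/300 < delta but |f(x) - f(4)| = 3 * 13/300 = 13/100, which is not < 13/100; so no larger delta works.
Hence the largest such delta is 13/300.

13/300


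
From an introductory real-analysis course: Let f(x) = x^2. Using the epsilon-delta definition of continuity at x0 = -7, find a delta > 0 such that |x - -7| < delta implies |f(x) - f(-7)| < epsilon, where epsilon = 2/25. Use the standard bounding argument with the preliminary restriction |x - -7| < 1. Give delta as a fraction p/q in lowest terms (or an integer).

Factor: |x^2 - (-7)^2| = |x - -7| * |x + -7|.
Impose |x - -7| < 1 first. Then |x + -7| = |(x - -7) + 2*(-7)| <= |x - -7| + 2*|-7| < 1 + 14 = 15.
So |x^2 - (-7)^2| < delta * 15.
We need delta * 15 <= 2/25, i.e. delta <= 2/25/15 = 2/375.
Since 2/375 < 1, this is tighter than 1; take delta = 2/375.
So delta = 2/375 works.

2/375


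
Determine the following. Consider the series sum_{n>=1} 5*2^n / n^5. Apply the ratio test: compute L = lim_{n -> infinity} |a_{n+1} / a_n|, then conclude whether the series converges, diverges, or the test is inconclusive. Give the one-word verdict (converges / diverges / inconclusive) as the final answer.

Let a_n denote the general term. Form the ratio a_{n+1}/a_n and simplify:
a_{n+1}/a_n = 2*n^5/(n + 1)^5
Take the limit as n -> infinity: L = 2.
Since L = 2 > 1 (or L = infinity), the ratio test implies the series diverges.

diverges


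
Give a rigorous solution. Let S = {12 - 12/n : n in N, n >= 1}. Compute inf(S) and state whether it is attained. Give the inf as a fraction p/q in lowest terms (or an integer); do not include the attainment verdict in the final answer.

Analysis:
- Values: 0, 6, 8, 9, ... strictly increasing.
- Minimum is 0 (n=1); inf = 0 (attained).
- 12 - 12/n -> 12 from below; sup = 12, not attained.
Conclusion: inf(S) = 0, attained in S.

0


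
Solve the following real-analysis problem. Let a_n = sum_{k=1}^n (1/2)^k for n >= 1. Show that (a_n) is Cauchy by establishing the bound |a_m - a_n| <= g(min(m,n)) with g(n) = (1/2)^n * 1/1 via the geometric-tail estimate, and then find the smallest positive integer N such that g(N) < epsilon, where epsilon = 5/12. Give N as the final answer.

For m > n >= 1: |a_m - a_n| = sum_{k=n+1}^m (1/2)^k < sum_{k=n+1}^infinity (1/2)^k = (1/2)^(n+1) / (1 - 1/2) = (1/2)^n * (1/2) * (2/1) = (1/2)^n * 1/1.
So g(n) = (1/2)^n / 1. Since g(n) -> 0, (a_n) is Cauchy.
Now solve g(N) < 5/12: (1/2)^N / 1 < 5/12 <=> 2^N > 1 / (1 * 5/12) = 12/5.
Check powers of 2: 2^1 = 2 <= 12/5, 2^2 = 4 > 12/5.
So the smallest such N is 2. Check: g(2) = 1/(1 * 4) = 1/4 < 5/12.

2


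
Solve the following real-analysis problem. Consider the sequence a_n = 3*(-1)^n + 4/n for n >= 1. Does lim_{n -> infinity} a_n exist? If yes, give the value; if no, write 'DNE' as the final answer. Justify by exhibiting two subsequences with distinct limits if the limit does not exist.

Examine the behaviour of a_n along subsequences.
a_{2k} = 3 + 4/(2k) -> 3. a_{2k+1} = -3 + 4/(2k+1) -> -3.
Since these two subsequential limits are 3 and -3, distinct, the full sequence cannot converge (a convergent sequence has all subsequences tending to the same limit). So lim a_n does not exist.

DNE


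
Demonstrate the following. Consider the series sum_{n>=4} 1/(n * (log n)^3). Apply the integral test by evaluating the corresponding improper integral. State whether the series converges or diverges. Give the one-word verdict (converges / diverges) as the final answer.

Let f(x) = 1/(x*log(x)^3). Then f is positive, continuous, and decreasing on [4, infinity), so the integral test applies.
Compute the improper integral int_{4}^infinity f(x) dx:
  antiderivative F(x) = -1/(2*log(x)^2).
  F(x) -> 0 as x -> infinity.  int = 0 - F(4) = 1/(2*log(4)^2) < infinity. By the integral test, the series converges.

converges


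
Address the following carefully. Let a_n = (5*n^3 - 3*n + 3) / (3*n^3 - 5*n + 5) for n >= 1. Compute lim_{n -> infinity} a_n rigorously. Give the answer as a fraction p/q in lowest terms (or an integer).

Divide numerator and denominator by n^3, the highest power:
numerator / n^3 = 5 - 3/n^2 + 3/n^3
denominator / n^3 = 3 - 5/n^2 + 5/n^3
As n -> infinity, all terms of the form c/n^k (k >= 1) tend to 0.
So numerator / n^3 -> 5 and denominator / n^3 -> 3.
Therefore lim a_n = 5/3.

5/3


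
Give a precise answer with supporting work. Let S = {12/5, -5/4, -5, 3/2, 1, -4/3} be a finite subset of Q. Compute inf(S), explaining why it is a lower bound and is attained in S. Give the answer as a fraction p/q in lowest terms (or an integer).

S is finite, so inf(S) = min(S).
Sorted increasing:
-5, -4/3, -5/4, 1, 3/2, 12/5
The extremum is -5.
For every x in S, x >= -5. And -5 is in S, so it is attained.
Therefore inf(S) = -5.

-5


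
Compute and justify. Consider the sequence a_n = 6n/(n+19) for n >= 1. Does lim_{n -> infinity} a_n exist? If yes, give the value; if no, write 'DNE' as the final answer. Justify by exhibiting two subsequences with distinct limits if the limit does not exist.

Examine the behaviour of a_n along subsequences.
Even-n subsequence a_{2k} = 6(2k)/(2k+19) -> 6. Odd-n subsequence a_{2k+1} = 6(2k+1)/(2k+20) -> 6. Both tend to 6, which suggests the limit is 6; verify directly.
|a_n - 6| = |6n - 6(n+19)| / (n+19) = 114/(n+19) < 114/n for every n >= 1.
Given epsilon > 0, choose a positive integer N > 114/epsilon. Then for all n >= N, |a_n - 6| < 114/n <= 114/N < epsilon.
So by the definition of the limit, lim a_n exists and equals 6.

6


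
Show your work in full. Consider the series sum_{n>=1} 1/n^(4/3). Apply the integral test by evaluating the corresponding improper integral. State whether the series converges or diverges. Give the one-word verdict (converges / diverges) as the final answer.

Let f(x) = x^(-4/3). Then f is positive, continuous, and decreasing on [1, infinity), so the integral test applies.
Compute the improper integral int_{1}^infinity f(x) dx:
  antiderivative F(x) = -3/x^(1/3).
  As x -> infinity, F(x) -> 0 (since p = 4/3 > 1).
  So int = F(infinity) - F(1) = 0 - (-3) = 3.
  Finite, so by the integral test, the series converges.

converges


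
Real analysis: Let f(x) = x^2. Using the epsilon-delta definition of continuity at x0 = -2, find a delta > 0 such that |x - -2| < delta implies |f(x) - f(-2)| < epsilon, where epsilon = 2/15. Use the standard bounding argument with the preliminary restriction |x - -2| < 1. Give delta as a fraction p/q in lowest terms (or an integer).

Factor: |x^2 - (-2)^2| = |x - -2| * |x + -2|.
Impose |x - -2| < 1 first. Then |x + -2| = |(x - -2) + 2*(-2)| <= |x - -2| + 2*|-2| < 1 + 4 = 5.
So |x^2 - (-2)^2| < delta * 5.
We need delta * 5 <= 2/15, i.e. delta <= 2/15/5 = 2/75.
Since 2/75 < 1, this is tighter than 1; take delta = 2/75.
So delta = 2/75 works.

2/75


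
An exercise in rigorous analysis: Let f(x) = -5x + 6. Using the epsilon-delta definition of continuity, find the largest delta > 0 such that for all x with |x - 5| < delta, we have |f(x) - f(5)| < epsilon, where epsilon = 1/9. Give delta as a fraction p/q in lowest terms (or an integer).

We compute f(5) = -5*(5) + 6 = -19.
|f(x) - f(5)| = |-5x + 6 - (-19)| = |-5(x - 5)| = 5|x - 5|.
We need 5|x - 5| < 1/9, i.e. |x - 5| < 1/9 / 5 = 1/45.
So any delta <= 1/45 works. Conversely, if delta > 1/45, then x = 5 + 1/45 satisfies |x - 5| = 1/45 < delta but |f(x) - f(5)| = 5 * 1/45 = 1/9, which is not < 1/9; so no larger delta works.
Hence the largest such delta is 1/45.

1/45


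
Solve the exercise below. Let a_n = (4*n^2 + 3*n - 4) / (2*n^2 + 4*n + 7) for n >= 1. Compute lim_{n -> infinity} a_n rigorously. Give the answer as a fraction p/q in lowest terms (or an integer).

Divide numerator and denominator by n^2, the highest power:
numerator / n^2 = 4 + 3/n - 4/n^2
denominator / n^2 = 2 + 4/n + 7/n^2
As n -> infinity, all terms of the form c/n^k (k >= 1) tend to 0.
So numerator / n^2 -> 4 and denominator / n^2 -> 2.
Therefore lim a_n = 2.

2


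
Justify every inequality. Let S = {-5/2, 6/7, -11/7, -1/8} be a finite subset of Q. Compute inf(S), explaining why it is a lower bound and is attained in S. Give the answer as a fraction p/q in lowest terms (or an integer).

S is finite, so inf(S) = min(S).
Sorted increasing:
-5/2, -11/7, -1/8, 6/7
The extremum is -5/2.
For every x in S, x >= -5/2. And -5/2 is in S, so it is attained.
Therefore inf(S) = -5/2.

-5/2


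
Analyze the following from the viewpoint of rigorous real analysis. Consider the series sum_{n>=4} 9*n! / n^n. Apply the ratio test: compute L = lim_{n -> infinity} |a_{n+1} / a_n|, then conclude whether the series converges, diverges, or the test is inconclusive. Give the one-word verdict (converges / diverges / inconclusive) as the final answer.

Let a_n denote the general term. Form the ratio a_{n+1}/a_n and simplify:
a_{n+1}/a_n = (n/(n + 1))^n
Take the limit as n -> infinity: L = exp(-1).
Since L = exp(-1) < 1, the ratio test implies the series converges.

converges


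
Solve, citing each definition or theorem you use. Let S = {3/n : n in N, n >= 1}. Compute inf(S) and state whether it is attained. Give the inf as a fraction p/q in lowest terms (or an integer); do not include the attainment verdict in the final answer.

Analysis:
- Values: 3, 3/2, 1, 3/4, ... strictly decreasing.
- The maximum is 3 (n=1); sup = 3 (attained).
- The set is bounded below by 0; 3/n -> 0 so 0 is the greatest lower bound.
- 0 is not in the set, so inf = 0 is not attained.
Conclusion: inf(S) = 0, not attained in S.

0


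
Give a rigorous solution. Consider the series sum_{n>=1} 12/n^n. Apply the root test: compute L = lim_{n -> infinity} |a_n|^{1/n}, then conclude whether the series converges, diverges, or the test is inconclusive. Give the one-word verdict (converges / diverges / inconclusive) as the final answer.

Let a_n denote the general term. Form |a_n|^(1/n) and simplify:
|a_n|^(1/n) = 12^(1/n)/n
Take the limit as n -> infinity: L = 0.
Since L = 0 < 1, the root test implies convergence.

converges


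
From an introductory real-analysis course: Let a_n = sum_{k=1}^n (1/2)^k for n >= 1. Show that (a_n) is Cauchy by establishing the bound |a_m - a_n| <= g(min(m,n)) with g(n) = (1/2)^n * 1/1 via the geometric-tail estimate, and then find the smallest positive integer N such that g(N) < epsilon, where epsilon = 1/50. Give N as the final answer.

For m > n >= 1: |a_m - a_n| = sum_{k=n+1}^m (1/2)^k < sum_{k=n+1}^infinity (1/2)^k = (1/2)^(n+1) / (1 - 1/2) = (1/2)^n * (1/2) * (2/1) = (1/2)^n * 1/1.
So g(n) = (1/2)^n / 1. Since g(n) -> 0, (a_n) is Cauchy.
Now solve g(N) < 1/50: (1/2)^N / 1 < 1/50 <=> 2^N > 1 / (1 * 1/50) = 50.
Check powers of 2: 2^5 = 32 <= 50, 2^6 = 64 > 50.
So the smallest such N is 6. Check: g(6) = 1/(1 * 64) = 1/64 < 1/50.

6


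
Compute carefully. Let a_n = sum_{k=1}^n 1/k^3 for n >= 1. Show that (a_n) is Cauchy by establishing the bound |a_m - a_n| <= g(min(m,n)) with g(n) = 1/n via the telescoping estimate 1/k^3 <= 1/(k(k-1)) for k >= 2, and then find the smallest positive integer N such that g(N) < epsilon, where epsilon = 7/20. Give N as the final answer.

For m > n >= 1: |a_m - a_n| = sum_{k=n+1}^m 1/k^3.
Use 1/k^3 <= 1/(k(k-1)) = 1/(k-1) - 1/k for k >= 2 (which holds since k^3 >= k^2 >= k(k-1) for k >= 2):
sum_{k=n+1}^m 1/k^3 <= sum_{k=n+1}^m (1/(k-1) - 1/k) = 1/n - 1/m <= 1/n.
By symmetry the same bound holds with n,m swapped, so |a_m - a_n| <= 1/min(m,n) = g(min(m,n)). Since g(n) -> 0, (a_n) is Cauchy.
Now solve g(N) < 7/20: 1/N < 7/20 <=> N > 1/(7/20) = 20/7.
The smallest integer strictly greater than 20/7 is N = 3.
Check: g(3) = 1/3 < 7/20; g(2) = 1/2 >= 7/20. So N = 3.

3


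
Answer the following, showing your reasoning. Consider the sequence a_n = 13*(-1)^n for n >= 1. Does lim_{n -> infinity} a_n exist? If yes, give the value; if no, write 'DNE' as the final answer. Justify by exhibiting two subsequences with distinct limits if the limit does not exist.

Examine the behaviour of a_n along subsequences.
Even-n subsequence a_{2k} = 13 -> 13. Odd-n subsequence a_{2k+1} = -13 -> -13.
Since these two subsequential limits are 13 and -13, distinct, the full sequence cannot converge (a convergent sequence has all subsequences tending to the same limit). So lim a_n does not exist.

DNE


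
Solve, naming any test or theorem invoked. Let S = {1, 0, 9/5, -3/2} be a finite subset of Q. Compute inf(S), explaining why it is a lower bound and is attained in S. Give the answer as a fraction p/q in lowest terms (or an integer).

S is finite, so inf(S) = min(S).
Sorted increasing:
-3/2, 0, 1, 9/5
The extremum is -3/2.
For every x in S, x >= -3/2. And -3/2 is in S, so it is attained.
Therefore inf(S) = -3/2.

-3/2


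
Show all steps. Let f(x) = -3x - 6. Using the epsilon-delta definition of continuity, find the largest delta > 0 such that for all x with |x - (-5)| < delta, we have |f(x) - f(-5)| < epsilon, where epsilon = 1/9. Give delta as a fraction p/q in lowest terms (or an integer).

We compute f(-5) = -3*(-5) - 6 = 9.
|f(x) - f(-5)| = |-3x - 6 - (9)| = |-3(x - (-5))| = 3|x - (-5)|.
We need 3|x - (-5)| < 1/9, i.e. |x - (-5)| < 1/9 / 3 = 1/27.
So any delta <= 1/27 works. Conversely, if delta > 1/27, then x = -5 + 1/27 satisfies |x - (-5)| = 1/27 < delta but |f(x) - f(-5)| = 3 * 1/27 = 1/9, which is not < 1/9; so no larger delta works.
Hence the largest such delta is 1/27.

1/27


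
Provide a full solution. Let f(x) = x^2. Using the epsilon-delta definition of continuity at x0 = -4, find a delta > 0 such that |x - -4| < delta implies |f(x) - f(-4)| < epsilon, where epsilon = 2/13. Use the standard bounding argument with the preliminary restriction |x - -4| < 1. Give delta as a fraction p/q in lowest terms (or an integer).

Factor: |x^2 - (-4)^2| = |x - -4| * |x + -4|.
Impose |x - -4| < 1 first. Then |x + -4| = |(x - -4) + 2*(-4)| <= |x - -4| + 2*|-4| < 1 + 8 = 9.
So |x^2 - (-4)^2| < delta * 9.
We need delta * 9 <= 2/13, i.e. delta <= 2/13/9 = 2/117.
Since 2/117 < 1, this is tighter than 1; take delta = 2/117.
So delta = 2/117 works.

2/117


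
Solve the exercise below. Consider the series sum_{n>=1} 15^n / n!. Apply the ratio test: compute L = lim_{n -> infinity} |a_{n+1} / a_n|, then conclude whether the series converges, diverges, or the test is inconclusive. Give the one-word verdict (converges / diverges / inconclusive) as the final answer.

Let a_n denote the general term. Form the ratio a_{n+1}/a_n and simplify:
a_{n+1}/a_n = 15/(n + 1)
Take the limit as n -> infinity: L = 0.
Since L = 0 < 1, the ratio test implies the series converges.

converges


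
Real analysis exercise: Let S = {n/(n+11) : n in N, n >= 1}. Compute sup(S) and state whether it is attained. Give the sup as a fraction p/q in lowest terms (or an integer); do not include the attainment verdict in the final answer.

Analysis:
- Values: 1/12, 2/13, 3/14, 4/15, ... strictly increasing.
- Minimum is 1/12 (n=1); inf = 1/12 (attained).
- n/(n+11) = 1 - 11/(n+11) -> 1 from below as n -> infinity, and never equals 1.
- So sup = 1 (not attained).
Conclusion: sup(S) = 1, not attained in S.

1


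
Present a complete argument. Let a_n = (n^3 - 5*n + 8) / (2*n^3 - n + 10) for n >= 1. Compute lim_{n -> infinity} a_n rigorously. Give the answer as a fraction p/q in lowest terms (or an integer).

Divide numerator and denominator by n^3, the highest power:
numerator / n^3 = 1 - 5/n^2 + 8/n^3
denominator / n^3 = 2 - 1/n^2 + 10/n^3
As n -> infinity, all terms of the form c/n^k (k >= 1) tend to 0.
So numerator / n^3 -> 1 and denominator / n^3 -> 2.
Therefore lim a_n = 1/2.

1/2


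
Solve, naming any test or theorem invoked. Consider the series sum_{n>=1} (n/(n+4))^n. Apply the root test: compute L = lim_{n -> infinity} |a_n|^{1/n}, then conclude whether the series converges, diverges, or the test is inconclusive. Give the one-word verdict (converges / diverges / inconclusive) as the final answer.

Let a_n denote the general term. Form |a_n|^(1/n) and simplify:
|a_n|^(1/n) = n/(n + 4)
Take the limit as n -> infinity: L = 1.
Since L = 1, the root test is inconclusive. (In fact a_n = (n/(n+4))^n -> e^(-4) != 0, so the nth-term test shows divergence; but the root test itself gives no conclusion.)

inconclusive


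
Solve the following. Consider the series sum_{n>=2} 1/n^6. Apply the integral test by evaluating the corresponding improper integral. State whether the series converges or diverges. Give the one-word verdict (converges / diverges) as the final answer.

Let f(x) = x^(-6). Then f is positive, continuous, and decreasing on [2, infinity), so the integral test applies.
Compute the improper integral int_{2}^infinity f(x) dx:
  antiderivative F(x) = -1/(5*x^5).
  As x -> infinity, F(x) -> 0 (since p = 6 > 1).
  So int = F(infinity) - F(2) = 0 - (-1/160) = 1/160.
  Finite, so by the integral test, the series converges.

converges


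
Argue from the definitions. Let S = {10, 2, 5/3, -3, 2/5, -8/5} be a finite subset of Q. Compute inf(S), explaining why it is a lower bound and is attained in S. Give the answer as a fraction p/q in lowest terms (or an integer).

S is finite, so inf(S) = min(S).
Sorted increasing:
-3, -8/5, 2/5, 5/3, 2, 10
The extremum is -3.
For every x in S, x >= -3. And -3 is in S, so it is attained.
Therefore inf(S) = -3.

-3


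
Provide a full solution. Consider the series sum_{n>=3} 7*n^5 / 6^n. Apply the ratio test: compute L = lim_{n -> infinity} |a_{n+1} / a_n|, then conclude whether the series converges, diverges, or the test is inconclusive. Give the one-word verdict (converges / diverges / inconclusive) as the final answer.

Let a_n denote the general term. Form the ratio a_{n+1}/a_n and simplify:
a_{n+1}/a_n = (n + 1)^5/(6*n^5)
Take the limit as n -> infinity: L = 1/6.
Since L = 1/6 < 1, the ratio test implies the series converges.

converges


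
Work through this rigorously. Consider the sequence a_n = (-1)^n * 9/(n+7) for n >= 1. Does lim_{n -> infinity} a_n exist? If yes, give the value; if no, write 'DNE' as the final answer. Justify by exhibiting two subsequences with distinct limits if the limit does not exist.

Examine the behaviour of a_n along subsequences.
Even-n subsequence a_{2k} = 9/(2k+7) -> 0. Odd-n subsequence a_{2k+1} = -9/(2k+8) -> 0. Both tend to 0, which suggests the limit is 0; verify directly.
|a_n - 0| = 9/(n+7) < 9/n for every n >= 1.
Given epsilon > 0, choose a positive integer N > 9/epsilon. Then for all n >= N, |a_n| < 9/n <= 9/N < epsilon.
So by the definition of the limit, lim a_n exists and equals 0.

0


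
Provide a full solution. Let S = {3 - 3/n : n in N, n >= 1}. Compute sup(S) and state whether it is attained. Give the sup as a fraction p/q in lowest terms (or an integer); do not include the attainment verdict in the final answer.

Analysis:
- Values: 0, 3/2, 2, 9/4, ... strictly increasing.
- Minimum is 0 (n=1); inf = 0 (attained).
- 3 - 3/n -> 3 from below; sup = 3, not attained.
Conclusion: sup(S) = 3, not attained in S.

3


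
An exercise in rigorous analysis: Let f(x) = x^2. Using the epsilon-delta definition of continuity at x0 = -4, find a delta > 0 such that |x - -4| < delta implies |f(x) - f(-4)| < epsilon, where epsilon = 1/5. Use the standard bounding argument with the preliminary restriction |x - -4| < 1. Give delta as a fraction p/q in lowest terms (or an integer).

Factor: |x^2 - (-4)^2| = |x - -4| * |x + -4|.
Impose |x - -4| < 1 first. Then |x + -4| = |(x - -4) + 2*(-4)| <= |x - -4| + 2*|-4| < 1 + 8 = 9.
So |x^2 - (-4)^2| < delta * 9.
We need delta * 9 <= 1/5, i.e. delta <= 1/5/9 = 1/45.
Since 1/45 < 1, this is tighter than 1; take delta = 1/45.
So delta = 1/45 works.

1/45


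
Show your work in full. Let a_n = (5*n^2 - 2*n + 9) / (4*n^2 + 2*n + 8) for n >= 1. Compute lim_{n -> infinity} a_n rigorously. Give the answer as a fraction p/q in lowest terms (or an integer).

Divide numerator and denominator by n^2, the highest power:
numerator / n^2 = 5 - 2/n + 9/n^2
denominator / n^2 = 4 + 2/n + 8/n^2
As n -> infinity, all terms of the form c/n^k (k >= 1) tend to 0.
So numerator / n^2 -> 5 and denominator / n^2 -> 4.
Therefore lim a_n = 5/4.

5/4


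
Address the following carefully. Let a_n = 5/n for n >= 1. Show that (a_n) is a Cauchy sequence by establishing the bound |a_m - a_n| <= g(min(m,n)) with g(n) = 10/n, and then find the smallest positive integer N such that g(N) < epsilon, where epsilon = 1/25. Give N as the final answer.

For any m, n >= 1, by the triangle inequality:
|a_m - a_n| = |5/m - 5/n| <= 5*1/m + 5*1/n <= 10/min(m,n).
So g(n) = 10/n bounds the Cauchy difference. Since g(n) -> 0, (a_n) is Cauchy.
Now solve g(N) < 1/25: 10/N < 1/25 <=> N > 10 / (1/25) = 250.
The smallest integer strictly greater than 250 is N = 251.
Check: g(251) = 10/251 = 10/251 < 1/25; g(250) = 1/25 >= 1/25. So N = 251.

251


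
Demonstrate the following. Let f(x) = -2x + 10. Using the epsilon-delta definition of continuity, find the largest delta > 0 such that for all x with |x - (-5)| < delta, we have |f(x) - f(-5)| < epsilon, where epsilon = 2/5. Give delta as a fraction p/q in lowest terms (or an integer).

We compute f(-5) = -2*(-5) + 10 = 20.
|f(x) - f(-5)| = |-2x + 10 - (20)| = |-2(x - (-5))| = 2|x - (-5)|.
We need 2|x - (-5)| < 2/5, i.e. |x - (-5)| < 2/5 / 2 = 1/5.
So any delta <= 1/5 works. Conversely, if delta > 1/5, then x = -5 + 1/5 satisfies |x - (-5)| = 1/5 < delta but |f(x) - f(-5)| = 2 * 1/5 = 2/5, which is not < 2/5; so no larger delta works.
Hence the largest such delta is 1/5.

1/5


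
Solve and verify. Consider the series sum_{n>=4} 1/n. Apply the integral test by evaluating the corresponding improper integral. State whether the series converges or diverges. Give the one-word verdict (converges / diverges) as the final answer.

Let f(x) = 1/x. Then f is positive, continuous, and decreasing on [4, infinity), so the integral test applies.
Compute the improper integral int_{4}^infinity f(x) dx:
  antiderivative F(x) = log(x).
  As x -> infinity, log(x) -> infinity.
  So int = infinity - log(4) = infinity. By the integral test, the series diverges.

diverges


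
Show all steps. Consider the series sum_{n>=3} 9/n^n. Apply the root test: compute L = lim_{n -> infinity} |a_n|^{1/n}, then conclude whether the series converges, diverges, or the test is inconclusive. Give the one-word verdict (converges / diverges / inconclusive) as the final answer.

Let a_n denote the general term. Form |a_n|^(1/n) and simplify:
|a_n|^(1/n) = 3^(2/n)/n
Take the limit as n -> infinity: L = 0.
Since L = 0 < 1, the root test implies convergence.

converges


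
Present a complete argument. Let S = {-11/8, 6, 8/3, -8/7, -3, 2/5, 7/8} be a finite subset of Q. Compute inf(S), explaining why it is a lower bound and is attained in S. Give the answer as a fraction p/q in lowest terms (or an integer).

S is finite, so inf(S) = min(S).
Sorted increasing:
-3, -11/8, -8/7, 2/5, 7/8, 8/3, 6
The extremum is -3.
For every x in S, x >= -3. And -3 is in S, so it is attained.
Therefore inf(S) = -3.

-3


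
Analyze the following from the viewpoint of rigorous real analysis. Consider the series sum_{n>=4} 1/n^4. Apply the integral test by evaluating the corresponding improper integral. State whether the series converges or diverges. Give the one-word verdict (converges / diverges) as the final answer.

Let f(x) = x^(-4). Then f is positive, continuous, and decreasing on [4, infinity), so the integral test applies.
Compute the improper integral int_{4}^infinity f(x) dx:
  antiderivative F(x) = -1/(3*x^3).
  As x -> infinity, F(x) -> 0 (since p = 4 > 1).
  So int = F(infinity) - F(4) = 0 - (-1/192) = 1/192.
  Finite, so by the integral test, the series converges.

converges


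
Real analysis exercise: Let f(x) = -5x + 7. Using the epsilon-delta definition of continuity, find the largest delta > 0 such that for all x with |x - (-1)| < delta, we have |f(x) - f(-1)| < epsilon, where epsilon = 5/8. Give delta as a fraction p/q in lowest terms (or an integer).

We compute f(-1) = -5*(-1) + 7 = 12.
|f(x) - f(-1)| = |-5x + 7 - (12)| = |-5(x - (-1))| = 5|x - (-1)|.
We need 5|x - (-1)| < 5/8, i.e. |x - (-1)| < 5/8 / 5 = 1/8.
So any delta <= 1/8 works. Conversely, if delta > 1/8, then x = -1 + 1/8 satisfies |x - (-1)| = 1/8 < delta but |f(x) - f(-1)| = 5 * 1/8 = 5/8, which is not < 5/8; so no larger delta works.
Hence the largest such delta is 1/8.

1/8


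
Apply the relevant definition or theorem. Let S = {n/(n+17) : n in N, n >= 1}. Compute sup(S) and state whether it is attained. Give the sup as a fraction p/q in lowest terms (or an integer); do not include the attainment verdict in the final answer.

Analysis:
- Values: 1/18, 2/19, 3/20, 4/21, ... strictly increasing.
- Minimum is 1/18 (n=1); inf = 1/18 (attained).
- n/(n+17) = 1 - 17/(n+17) -> 1 from below as n -> infinity, and never equals 1.
- So sup = 1 (not attained).
Conclusion: sup(S) = 1, not attained in S.

1


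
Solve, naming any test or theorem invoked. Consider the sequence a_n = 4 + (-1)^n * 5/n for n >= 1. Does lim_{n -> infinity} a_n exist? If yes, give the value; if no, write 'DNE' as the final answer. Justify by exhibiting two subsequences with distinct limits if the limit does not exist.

Examine the behaviour of a_n along subsequences.
Even-n subsequence a_{2k} = 4 + 5/(2k) -> 4. Odd-n subsequence a_{2k+1} = 4 - 5/(2k+1) -> 4. Both tend to 4, which suggests the limit is 4; verify directly.
|a_n - 4| = |(-1)^n * 5/n| = 5/n for every n >= 1.
Given epsilon > 0, choose a positive integer N > 5/epsilon. Then for all n >= N, |a_n - 4| = 5/n <= 5/N < epsilon.
So by the definition of the limit, lim a_n exists and equals 4.

4
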